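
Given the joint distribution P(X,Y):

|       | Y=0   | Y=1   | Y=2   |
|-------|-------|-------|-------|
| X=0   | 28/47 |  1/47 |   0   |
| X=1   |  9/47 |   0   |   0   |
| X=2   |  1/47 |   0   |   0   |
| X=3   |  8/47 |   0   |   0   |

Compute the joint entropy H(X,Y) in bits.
1.5730 bits

H(X,Y) = -Σ_{x,y} P(x,y) log₂ P(x,y). Per-cell terms -P(x,y)·log₂P(x,y):
  X=0: 0.4452, 0.1182, 0.0000
  X=1: 0.4566, 0.0000, 0.0000
  X=2: 0.1182, 0.0000, 0.0000
  X=3: 0.4348, 0.0000, 0.0000
  (cells with P = 0 contribute 0)
Sum of the 12 terms: H(X,Y) = 1.5730 bits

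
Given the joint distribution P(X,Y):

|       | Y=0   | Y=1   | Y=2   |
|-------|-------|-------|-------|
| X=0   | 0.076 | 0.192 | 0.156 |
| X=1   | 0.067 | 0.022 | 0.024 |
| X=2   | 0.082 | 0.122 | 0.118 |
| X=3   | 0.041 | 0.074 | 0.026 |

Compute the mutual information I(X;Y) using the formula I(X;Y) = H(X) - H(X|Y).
0.0645 bits

I(X;Y) = H(X) - H(X|Y)

Marginal of X (row sums):
  P(X=0) = 0.076 + 0.192 + 0.156 = 0.424
  P(X=1) = 0.067 + 0.022 + 0.024 = 0.113
  P(X=2) = 0.082 + 0.122 + 0.118 = 0.322
  P(X=3) = 0.041 + 0.074 + 0.026 = 0.141
H(X) = -[0.424·log₂(0.424) + 0.113·log₂(0.113) + 0.322·log₂(0.322) + 0.141·log₂(0.141)]
  = 0.52485 + 0.35545 + 0.52643 + 0.39850 = 1.80523 bits

Marginal of Y (column sums):
  P(Y=0) = 0.076 + 0.067 + 0.082 + 0.041 = 0.266
  P(Y=1) = 0.192 + 0.022 + 0.122 + 0.074 = 0.410
  P(Y=2) = 0.156 + 0.024 + 0.118 + 0.026 = 0.324
H(X|Y) = Σ_y P(y)·H(X|Y=y):
  Y=0: P(Y=0) = 0.266, P(X|Y=0) = (2/7, 67/266, 41/133, 41/266) → H(X|Y=0) = 1.95660
  Y=1: P(Y=1) = 0.410, P(X|Y=1) = (96/205, 11/205, 61/205, 37/205) → H(X|Y=1) = 1.70516
  Y=2: P(Y=2) = 0.324, P(X|Y=2) = (13/27, 2/27, 59/162, 13/162) → H(X|Y=2) = 1.60860
H(X|Y) = 0.266·1.95660 + 0.410·1.70516 + 0.324·1.60860 = 1.74076 bits

I(X;Y) = H(X) - H(X|Y) = 1.80523 - 1.74076 = 0.0645 bits

Cross-check via I(X;Y) = H(X) + H(Y) - H(X,Y): computing H(Y) from the column sums and H(X,Y) from the 12 cells in the same way gives H(Y) = 1.56238 bits and H(X,Y) = 3.30314 bits, so
I(X;Y) = 1.80523 + 1.56238 - 3.30314 = 0.0645 bits ✓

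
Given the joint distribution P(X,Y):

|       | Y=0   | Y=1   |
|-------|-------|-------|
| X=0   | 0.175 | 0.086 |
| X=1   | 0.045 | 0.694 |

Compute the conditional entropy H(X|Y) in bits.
0.5513 bits

H(X|Y) = H(X,Y) - H(Y)

H(X,Y) = -Σ_{x,y} P(x,y) log₂ P(x,y). Per-cell terms -P(x,y)·log₂P(x,y):
  X=0: 0.4401, 0.3044
  X=1: 0.2013, 0.3657
Sum of the 4 terms: H(X,Y) = 1.3115 bits

Marginal of Y (column sums):
  P(Y=0) = 0.175 + 0.045 = 0.220
  P(Y=1) = 0.086 + 0.694 = 0.780
H(Y) = -[0.220·log₂(0.220) + 0.780·log₂(0.780)]
  = 0.4806 + 0.2796 = 0.7602 bits

H(X|Y) = H(X,Y) - H(Y) = 1.3115 - 0.7602 = 0.5513 bits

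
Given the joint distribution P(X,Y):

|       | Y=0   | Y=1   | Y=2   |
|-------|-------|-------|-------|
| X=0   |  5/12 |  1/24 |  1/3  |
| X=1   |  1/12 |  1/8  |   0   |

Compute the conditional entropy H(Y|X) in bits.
1.1811 bits

H(Y|X) = H(X,Y) - H(X)

H(X,Y) = -Σ_{x,y} P(x,y) log₂ P(x,y). Per-cell terms -P(x,y)·log₂P(x,y):
  X=0: 0.52626, 0.19104, 0.52832
  X=1: 0.29875, 0.37500, 0.00000
  (cells with P = 0 contribute 0)
Sum of the 6 terms: H(X,Y) = 1.9194 bits

Marginal of X (row sums):
  P(X=0) = 5/12 + 1/24 + 1/3 = 19/24
  P(X=1) = 1/12 + 1/8 + 0 = 5/24
H(X) = -[(19/24)·log₂(19/24) + (5/24)·log₂(5/24)]
  = 0.26682 + 0.47147 = 0.7383 bits

H(Y|X) = H(X,Y) - H(X) = 1.9194 - 0.7383 = 1.1811 bits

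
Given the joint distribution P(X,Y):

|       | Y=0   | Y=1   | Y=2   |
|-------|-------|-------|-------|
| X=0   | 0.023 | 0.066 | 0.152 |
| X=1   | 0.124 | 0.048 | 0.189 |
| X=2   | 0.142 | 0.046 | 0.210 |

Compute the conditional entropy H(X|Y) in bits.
1.4978 bits

H(X|Y) = H(X,Y) - H(Y)

H(X,Y) = -Σ_{x,y} P(x,y) log₂ P(x,y). Per-cell terms -P(x,y)·log₂P(x,y):
  X=0: 0.12517111, 0.25881175, 0.41311423
  X=1: 0.37343691, 0.21027945, 0.45426941
  X=2: 0.39987728, 0.20434223, 0.47282314
Sum of the 9 terms: H(X,Y) = 2.9121255 bits

Marginal of Y (column sums):
  P(Y=0) = 0.023 + 0.124 + 0.142 = 0.289
  P(Y=1) = 0.066 + 0.048 + 0.046 = 0.160
  P(Y=2) = 0.152 + 0.189 + 0.210 = 0.551
H(Y) = -[0.289·log₂(0.289) + 0.160·log₂(0.160) + 0.551·log₂(0.551)]
  = 0.51755814 + 0.42301699 + 0.47379155 = 1.4143667 bits

H(X|Y) = H(X,Y) - H(Y) = 2.9121255 - 1.4143667 = 1.4978 bits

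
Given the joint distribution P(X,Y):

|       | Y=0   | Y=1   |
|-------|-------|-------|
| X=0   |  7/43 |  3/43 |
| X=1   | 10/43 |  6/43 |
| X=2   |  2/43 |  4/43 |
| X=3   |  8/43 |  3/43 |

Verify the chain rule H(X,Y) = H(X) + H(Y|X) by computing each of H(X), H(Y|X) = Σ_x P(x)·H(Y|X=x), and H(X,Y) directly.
H(X) = 1.9197 bits, H(Y|X) = 0.9045 bits, H(X,Y) = 2.8242 bits

Marginal of X (row sums):
  P(X=0) = 7/43 + 3/43 = 10/43
  P(X=1) = 10/43 + 6/43 = 16/43
  P(X=2) = 2/43 + 4/43 = 6/43
  P(X=3) = 8/43 + 3/43 = 11/43
H(X) = -[(10/43)·log₂(10/43) + (16/43)·log₂(16/43) + (6/43)·log₂(6/43) + (11/43)·log₂(11/43)]
  = 0.4894 + 0.5307 + 0.3965 + 0.5031 = 1.9197 bits

H(Y|X) = Σ_x P(x)·H(Y|X=x):
  X=0: P(X=0) = 10/43, P(Y|X=0) = (7/10, 3/10) → H(Y|X=0) = 0.8813
  X=1: P(X=1) = 16/43, P(Y|X=1) = (5/8, 3/8) → H(Y|X=1) = 0.9544
  X=2: P(X=2) = 6/43, P(Y|X=2) = (1/3, 2/3) → H(Y|X=2) = 0.9183
  X=3: P(X=3) = 11/43, P(Y|X=3) = (8/11, 3/11) → H(Y|X=3) = 0.8454
H(Y|X) = (10/43)·0.8813 + (16/43)·0.9544 + (6/43)·0.9183 + (11/43)·0.8454 = 0.9045 bits

H(X,Y) = -Σ_{x,y} P(x,y) log₂ P(x,y). Per-cell terms -P(x,y)·log₂P(x,y):
  X=0: 0.4263, 0.2680
  X=1: 0.4894, 0.3965
  X=2: 0.2059, 0.3187
  X=3: 0.4514, 0.2680
Sum of the 8 terms: H(X,Y) = 2.8242 bits

Chain rule check:
  H(X) + H(Y|X) = 1.9197 + 0.9045 = 2.8242 bits
  H(X,Y) = 2.8242 bits
✓ Chain rule verified.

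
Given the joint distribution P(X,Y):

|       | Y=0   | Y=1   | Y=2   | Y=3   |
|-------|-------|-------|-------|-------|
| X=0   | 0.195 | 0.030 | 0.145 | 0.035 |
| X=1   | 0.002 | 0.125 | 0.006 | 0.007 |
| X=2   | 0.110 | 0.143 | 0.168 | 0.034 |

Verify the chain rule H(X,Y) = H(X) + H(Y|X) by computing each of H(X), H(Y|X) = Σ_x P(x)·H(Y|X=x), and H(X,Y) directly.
H(X) = 1.4421 bits, H(Y|X) = 1.5798 bits, H(X,Y) = 3.0220 bits

Marginal of X (row sums):
  P(X=0) = 0.195 + 0.030 + 0.145 + 0.035 = 0.405
  P(X=1) = 0.002 + 0.125 + 0.006 + 0.007 = 0.140
  P(X=2) = 0.110 + 0.143 + 0.168 + 0.034 = 0.455
H(X) = -[0.405·log₂(0.405) + 0.140·log₂(0.140) + 0.455·log₂(0.455)]
  = 0.5281 + 0.3971 + 0.5169 = 1.4421 bits

H(Y|X) = Σ_x P(x)·H(Y|X=x):
  X=0: P(X=0) = 0.405, P(Y|X=0) = (13/27, 2/27, 29/81, 7/81) → H(Y|X=0) = 1.6217
  X=1: P(X=1) = 0.140, P(Y|X=1) = (1/70, 25/28, 3/70, 1/20) → H(Y|X=1) = 0.6444
  X=2: P(X=2) = 0.455, P(Y|X=2) = (22/91, 11/35, 24/65, 34/455) → H(Y|X=2) = 1.8304
H(Y|X) = 0.405·1.6217 + 0.140·0.6444 + 0.455·1.8304 = 1.5798 bits

H(X,Y) = -Σ_{x,y} P(x,y) log₂ P(x,y). Per-cell terms -P(x,y)·log₂P(x,y):
  X=0: 0.4599, 0.1518, 0.4040, 0.1693
  X=1: 0.0179, 0.3750, 0.0443, 0.0501
  X=2: 0.3503, 0.4012, 0.4323, 0.1659
Sum of the 12 terms: H(X,Y) = 3.0220 bits

Chain rule check:
  H(X) + H(Y|X) = 1.4421 + 1.5798 = 3.0219 bits
  H(X,Y) = 3.0220 bits
✓ Chain rule verified (Δ = 0.0001 is 4-dp rounding noise: each of the three values was rounded independently).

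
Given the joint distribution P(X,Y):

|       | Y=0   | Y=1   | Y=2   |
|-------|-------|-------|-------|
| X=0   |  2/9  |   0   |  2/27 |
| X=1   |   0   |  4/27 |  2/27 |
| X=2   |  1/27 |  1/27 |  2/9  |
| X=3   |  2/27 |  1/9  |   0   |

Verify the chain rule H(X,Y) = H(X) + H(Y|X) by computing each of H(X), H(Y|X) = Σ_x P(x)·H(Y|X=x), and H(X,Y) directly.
H(X) = 1.9727 bits, H(Y|X) = 0.9387 bits, H(X,Y) = 2.9114 bits

Marginal of X (row sums):
  P(X=0) = 2/9 + 0 + 2/27 = 8/27
  P(X=1) = 0 + 4/27 + 2/27 = 2/9
  P(X=2) = 1/27 + 1/27 + 2/9 = 8/27
  P(X=3) = 2/27 + 1/9 + 0 = 5/27
H(X) = -[(8/27)·log₂(8/27) + (2/9)·log₂(2/9) + (8/27)·log₂(8/27) + (5/27)·log₂(5/27)]
  = 0.51997 + 0.48221 + 0.51997 + 0.45055 = 1.9727 bits

H(Y|X) = Σ_x P(x)·H(Y|X=x):
  X=0: P(X=0) = 8/27, P(Y|X=0) = (3/4, 0, 1/4) → H(Y|X=0) = 0.81128
  X=1: P(X=1) = 2/9, P(Y|X=1) = (0, 2/3, 1/3) → H(Y|X=1) = 0.91830
  X=2: P(X=2) = 8/27, P(Y|X=2) = (1/8, 1/8, 3/4) → H(Y|X=2) = 1.06128
  X=3: P(X=3) = 5/27, P(Y|X=3) = (2/5, 3/5, 0) → H(Y|X=3) = 0.97095
H(Y|X) = (8/27)·0.81128 + (2/9)·0.91830 + (8/27)·1.06128 + (5/27)·0.97095 = 0.9387 bits

H(X,Y) = -Σ_{x,y} P(x,y) log₂ P(x,y). Per-cell terms -P(x,y)·log₂P(x,y):
  X=0: 0.48221, 0.00000, 0.27814
  X=1: 0.00000, 0.40813, 0.27814
  X=2: 0.17611, 0.17611, 0.48221
  X=3: 0.27814, 0.35221, 0.00000
  (cells with P = 0 contribute 0)
Sum of the 12 terms: H(X,Y) = 2.9114 bits

Chain rule check:
  H(X) + H(Y|X) = 1.9727 + 0.9387 = 2.9114 bits
  H(X,Y) = 2.9114 bits
✓ Chain rule verified.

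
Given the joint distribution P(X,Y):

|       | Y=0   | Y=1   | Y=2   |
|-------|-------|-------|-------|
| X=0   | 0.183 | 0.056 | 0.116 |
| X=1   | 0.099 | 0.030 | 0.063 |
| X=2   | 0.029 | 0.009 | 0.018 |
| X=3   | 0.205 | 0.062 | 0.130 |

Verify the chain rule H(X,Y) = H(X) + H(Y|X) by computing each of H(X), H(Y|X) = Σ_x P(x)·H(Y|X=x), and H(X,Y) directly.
H(X) = 1.7495 bits, H(Y|X) = 1.4392 bits, H(X,Y) = 3.1888 bits

Marginal of X (row sums):
  P(X=0) = 0.183 + 0.056 + 0.116 = 0.355
  P(X=1) = 0.099 + 0.030 + 0.063 = 0.192
  P(X=2) = 0.029 + 0.009 + 0.018 = 0.056
  P(X=3) = 0.205 + 0.062 + 0.130 = 0.397
H(X) = -[0.355·log₂(0.355) + 0.192·log₂(0.192) + 0.056·log₂(0.056) + 0.397·log₂(0.397)]
  = 0.5304 + 0.4571 + 0.2329 + 0.5291 = 1.7495 bits

H(Y|X) = Σ_x P(x)·H(Y|X=x):
  X=0: P(X=0) = 0.355, P(Y|X=0) = (183/355, 56/355, 116/355) → H(Y|X=0) = 1.4404
  X=1: P(X=1) = 0.192, P(Y|X=1) = (33/64, 5/32, 21/64) → H(Y|X=1) = 1.4387
  X=2: P(X=2) = 0.056, P(Y|X=2) = (29/56, 9/56, 9/28) → H(Y|X=2) = 1.4418
  X=3: P(X=3) = 0.397, P(Y|X=3) = (205/397, 62/397, 130/397) → H(Y|X=3) = 1.4381
H(Y|X) = 0.355·1.4404 + 0.192·1.4387 + 0.056·1.4418 + 0.397·1.4381 = 1.4392 bits

H(X,Y) = -Σ_{x,y} P(x,y) log₂ P(x,y). Per-cell terms -P(x,y)·log₂P(x,y):
  X=0: 0.4484, 0.2329, 0.3605
  X=1: 0.3303, 0.1518, 0.2513
  X=2: 0.1481, 0.0612, 0.1043
  X=3: 0.4687, 0.2487, 0.3826
Sum of the 12 terms: H(X,Y) = 3.1888 bits

Chain rule check:
  H(X) + H(Y|X) = 1.7495 + 1.4392 = 3.1887 bits
  H(X,Y) = 3.1888 bits
✓ Chain rule verified (Δ = 0.0001 is 4-dp rounding noise: each of the three values was rounded independently).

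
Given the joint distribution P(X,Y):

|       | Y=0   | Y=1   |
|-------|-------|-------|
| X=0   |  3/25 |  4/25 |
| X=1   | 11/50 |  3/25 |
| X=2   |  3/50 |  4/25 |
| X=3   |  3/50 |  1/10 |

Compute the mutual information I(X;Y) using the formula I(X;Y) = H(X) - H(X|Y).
0.0624 bits

I(X;Y) = H(X) - H(X|Y)

Marginal of X (row sums):
  P(X=0) = 3/25 + 4/25 = 7/25
  P(X=1) = 11/50 + 3/25 = 17/50
  P(X=2) = 3/50 + 4/25 = 11/50
  P(X=3) = 3/50 + 1/10 = 4/25
H(X) = -[(7/25)·log₂(7/25) + (17/50)·log₂(17/50) + (11/50)·log₂(11/50) + (4/25)·log₂(4/25)]
  = 0.5142 + 0.5292 + 0.4806 + 0.4230 = 1.9470 bits

Marginal of Y (column sums):
  P(Y=0) = 3/25 + 11/50 + 3/50 + 3/50 = 23/50
  P(Y=1) = 4/25 + 3/25 + 4/25 + 1/10 = 27/50
H(X|Y) = Σ_y P(y)·H(X|Y=y):
  Y=0: P(Y=0) = 23/50, P(X|Y=0) = (6/23, 11/23, 3/23, 3/23) → H(X|Y=0) = 1.7812
  Y=1: P(Y=1) = 27/50, P(X|Y=1) = (8/27, 2/9, 8/27, 5/27) → H(X|Y=1) = 1.9727
H(X|Y) = (23/50)·1.7812 + (27/50)·1.9727 = 1.8846 bits

I(X;Y) = H(X) - H(X|Y) = 1.9470 - 1.8846 = 0.0624 bits

Cross-check via I(X;Y) = H(X) + H(Y) - H(X,Y): computing H(Y) from the column sums and H(X,Y) from the 8 cells in the same way gives H(Y) = 0.9954 bits and H(X,Y) = 2.8800 bits, so
I(X;Y) = 1.9470 + 0.9954 - 2.8800 = 0.0624 bits ✓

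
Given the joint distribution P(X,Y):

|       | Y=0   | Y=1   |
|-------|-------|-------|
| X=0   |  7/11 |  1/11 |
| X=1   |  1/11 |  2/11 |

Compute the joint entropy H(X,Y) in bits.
1.4911 bits

H(X,Y) = -Σ_{x,y} P(x,y) log₂ P(x,y). Per-cell terms -P(x,y)·log₂P(x,y):
  X=0: 0.41496, 0.31449
  X=1: 0.31449, 0.44717
Sum of the 4 terms: H(X,Y) = 1.4911 bits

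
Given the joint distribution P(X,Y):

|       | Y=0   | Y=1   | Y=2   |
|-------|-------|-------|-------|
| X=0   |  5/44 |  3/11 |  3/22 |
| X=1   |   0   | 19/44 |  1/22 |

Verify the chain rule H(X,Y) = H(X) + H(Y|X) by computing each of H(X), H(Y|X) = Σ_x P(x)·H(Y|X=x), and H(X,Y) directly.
H(X) = 0.9985 bits, H(Y|X) = 0.9871 bits, H(X,Y) = 1.9856 bits

Marginal of X (row sums):
  P(X=0) = 5/44 + 3/11 + 3/22 = 23/44
  P(X=1) = 0 + 19/44 + 1/22 = 21/44
H(X) = -[(23/44)·log₂(23/44) + (21/44)·log₂(21/44)]
  = 0.48920 + 0.50930 = 0.9985 bits

H(Y|X) = Σ_x P(x)·H(Y|X=x):
  X=0: P(X=0) = 23/44, P(Y|X=0) = (5/23, 12/23, 6/23) → H(Y|X=0) = 1.47404
  X=1: P(X=1) = 21/44, P(Y|X=1) = (0, 19/21, 2/21) → H(Y|X=1) = 0.45372
H(Y|X) = (23/44)·1.47404 + (21/44)·0.45372 = 0.9871 bits

H(X,Y) = -Σ_{x,y} P(x,y) log₂ P(x,y). Per-cell terms -P(x,y)·log₂P(x,y):
  X=0: 0.35653, 0.51122, 0.39197
  X=1: 0.00000, 0.52315, 0.20270
  (cells with P = 0 contribute 0)
Sum of the 6 terms: H(X,Y) = 1.9856 bits

Chain rule check:
  H(X) + H(Y|X) = 0.9985 + 0.9871 = 1.9856 bits
  H(X,Y) = 1.9856 bits
✓ Chain rule verified.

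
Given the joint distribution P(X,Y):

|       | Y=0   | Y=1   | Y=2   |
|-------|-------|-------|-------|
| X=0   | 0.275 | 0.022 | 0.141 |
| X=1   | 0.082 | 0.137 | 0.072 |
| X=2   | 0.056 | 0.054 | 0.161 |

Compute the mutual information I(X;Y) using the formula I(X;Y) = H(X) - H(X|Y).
0.2048 bits

I(X;Y) = H(X) - H(X|Y)

Marginal of X (row sums):
  P(X=0) = 0.275 + 0.022 + 0.141 = 0.438
  P(X=1) = 0.082 + 0.137 + 0.072 = 0.291
  P(X=2) = 0.056 + 0.054 + 0.161 = 0.271
H(X) = -[0.438·log₂(0.438) + 0.291·log₂(0.291) + 0.271·log₂(0.271)]
  = 0.52166 + 0.51824 + 0.51047 = 1.5504 bits

Marginal of Y (column sums):
  P(Y=0) = 0.275 + 0.082 + 0.056 = 0.413
  P(Y=1) = 0.022 + 0.137 + 0.054 = 0.213
  P(Y=2) = 0.141 + 0.072 + 0.161 = 0.374
H(X|Y) = Σ_y P(y)·H(X|Y=y):
  Y=0: P(Y=0) = 0.413, P(X|Y=0) = (275/413, 82/413, 8/59) → H(X|Y=0) = 1.24463
  Y=1: P(Y=1) = 0.213, P(X|Y=1) = (22/213, 137/213, 18/71) → H(X|Y=1) = 1.24972
  Y=2: P(Y=2) = 0.374, P(X|Y=2) = (141/374, 36/187, 161/374) → H(X|Y=2) = 1.51163
H(X|Y) = 0.413·1.24463 + 0.213·1.24972 + 0.374·1.51163 = 1.3456 bits

I(X;Y) = H(X) - H(X|Y) = 1.5504 - 1.3456 = 0.2048 bits

Cross-check via I(X;Y) = H(X) + H(Y) - H(X,Y): computing H(Y) from the column sums and H(X,Y) from the 9 cells in the same way gives H(Y) = 1.5328 bits and H(X,Y) = 2.8784 bits, so
I(X;Y) = 1.5504 + 1.5328 - 2.8784 = 0.2048 bits ✓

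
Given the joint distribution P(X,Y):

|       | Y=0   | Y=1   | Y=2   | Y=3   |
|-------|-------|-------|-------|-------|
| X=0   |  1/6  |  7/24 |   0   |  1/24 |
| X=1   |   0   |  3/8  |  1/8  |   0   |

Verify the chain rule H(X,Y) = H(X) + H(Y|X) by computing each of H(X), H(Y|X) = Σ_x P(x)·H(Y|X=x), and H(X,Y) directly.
H(X) = 1.0000 bits, H(Y|X) = 1.0460 bits, H(X,Y) = 2.0460 bits

Marginal of X (row sums):
  P(X=0) = 1/6 + 7/24 + 0 + 1/24 = 1/2
  P(X=1) = 0 + 3/8 + 1/8 + 0 = 1/2
H(X) = -[(1/2)·log₂(1/2) + (1/2)·log₂(1/2)]
  = 0.50000 + 0.50000 = 1.0000 bits

H(Y|X) = Σ_x P(x)·H(Y|X=x):
  X=0: P(X=0) = 1/2, P(Y|X=0) = (1/3, 7/12, 0, 1/12) → H(Y|X=0) = 1.28067
  X=1: P(X=1) = 1/2, P(Y|X=1) = (0, 3/4, 1/4, 0) → H(Y|X=1) = 0.81128
H(Y|X) = (1/2)·1.28067 + (1/2)·0.81128 = 1.0460 bits

H(X,Y) = -Σ_{x,y} P(x,y) log₂ P(x,y). Per-cell terms -P(x,y)·log₂P(x,y):
  X=0: 0.43083, 0.51847, 0.00000, 0.19104
  X=1: 0.00000, 0.53064, 0.37500, 0.00000
  (cells with P = 0 contribute 0)
Sum of the 8 terms: H(X,Y) = 2.0460 bits

Chain rule check:
  H(X) + H(Y|X) = 1.0000 + 1.0460 = 2.0460 bits
  H(X,Y) = 2.0460 bits
✓ Chain rule verified.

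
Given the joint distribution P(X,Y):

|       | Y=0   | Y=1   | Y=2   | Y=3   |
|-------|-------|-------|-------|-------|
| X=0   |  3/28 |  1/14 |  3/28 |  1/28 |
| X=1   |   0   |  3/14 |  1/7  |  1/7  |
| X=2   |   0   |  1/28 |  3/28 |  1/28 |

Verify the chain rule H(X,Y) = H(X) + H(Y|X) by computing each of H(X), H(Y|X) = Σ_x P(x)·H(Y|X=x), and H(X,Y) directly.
H(X) = 1.4701 bits, H(Y|X) = 1.6310 bits, H(X,Y) = 3.1011 bits

Marginal of X (row sums):
  P(X=0) = 3/28 + 1/14 + 3/28 + 1/28 = 9/28
  P(X=1) = 0 + 3/14 + 1/7 + 1/7 = 1/2
  P(X=2) = 0 + 1/28 + 3/28 + 1/28 = 5/28
H(X) = -[(9/28)·log₂(9/28) + (1/2)·log₂(1/2) + (5/28)·log₂(5/28)]
  = 0.526317 + 0.500000 + 0.443826 = 1.4701 bits

H(Y|X) = Σ_x P(x)·H(Y|X=x):
  X=0: P(X=0) = 9/28, P(Y|X=0) = (1/3, 2/9, 1/3, 1/9) → H(Y|X=0) = 1.891061
  X=1: P(X=1) = 1/2, P(Y|X=1) = (0, 3/7, 2/7, 2/7) → H(Y|X=1) = 1.556657
  X=2: P(X=2) = 5/28, P(Y|X=2) = (0, 1/5, 3/5, 1/5) → H(Y|X=2) = 1.370951
H(Y|X) = (9/28)·1.891061 + (1/2)·1.556657 + (5/28)·1.370951 = 1.6310 bits

H(X,Y) = -Σ_{x,y} P(x,y) log₂ P(x,y). Per-cell terms -P(x,y)·log₂P(x,y):
  X=0: 0.345256, 0.271954, 0.345256, 0.171691
  X=1: 0.000000, 0.476227, 0.401051, 0.401051
  X=2: 0.000000, 0.171691, 0.345256, 0.171691
  (cells with P = 0 contribute 0)
Sum of the 12 terms: H(X,Y) = 3.1011 bits

Chain rule check:
  H(X) + H(Y|X) = 1.4701 + 1.6310 = 3.1011 bits
  H(X,Y) = 3.1011 bits
✓ Chain rule verified.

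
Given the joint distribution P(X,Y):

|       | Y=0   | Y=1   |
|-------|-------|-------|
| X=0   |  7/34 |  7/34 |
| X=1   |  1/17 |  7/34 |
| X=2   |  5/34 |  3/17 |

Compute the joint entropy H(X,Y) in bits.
2.4971 bits

H(X,Y) = -Σ_{x,y} P(x,y) log₂ P(x,y). Per-cell terms -P(x,y)·log₂P(x,y):
  X=0: 0.469434, 0.469434
  X=1: 0.240439, 0.469434
  X=2: 0.406696, 0.441618
Sum of the 6 terms: H(X,Y) = 2.4971 bits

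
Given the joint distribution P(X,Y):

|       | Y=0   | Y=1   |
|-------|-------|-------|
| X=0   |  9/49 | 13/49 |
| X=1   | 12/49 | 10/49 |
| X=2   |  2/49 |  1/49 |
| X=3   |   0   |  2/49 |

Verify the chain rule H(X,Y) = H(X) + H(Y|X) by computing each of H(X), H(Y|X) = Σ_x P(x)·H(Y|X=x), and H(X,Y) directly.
H(X) = 1.4725 bits, H(Y|X) = 0.9407 bits, H(X,Y) = 2.4132 bits

Marginal of X (row sums):
  P(X=0) = 9/49 + 13/49 = 22/49
  P(X=1) = 12/49 + 10/49 = 22/49
  P(X=2) = 2/49 + 1/49 = 3/49
  P(X=3) = 0 + 2/49 = 2/49
H(X) = -[(22/49)·log₂(22/49) + (22/49)·log₂(22/49) + (3/49)·log₂(3/49) + (2/49)·log₂(2/49)]
  = 0.51870 + 0.51870 + 0.24672 + 0.18836 = 1.4725 bits

H(Y|X) = Σ_x P(x)·H(Y|X=x):
  X=0: P(X=0) = 22/49, P(Y|X=0) = (9/22, 13/22) → H(Y|X=0) = 0.97602
  X=1: P(X=1) = 22/49, P(Y|X=1) = (6/11, 5/11) → H(Y|X=1) = 0.99403
  X=2: P(X=2) = 3/49, P(Y|X=2) = (2/3, 1/3) → H(Y|X=2) = 0.91830
  X=3: P(X=3) = 2/49, P(Y|X=3) = (0, 1) → H(Y|X=3) = 0.00000
H(Y|X) = (22/49)·0.97602 + (22/49)·0.99403 + (3/49)·0.91830 + (2/49)·0.00000 = 0.9407 bits

H(X,Y) = -Σ_{x,y} P(x,y) log₂ P(x,y). Per-cell terms -P(x,y)·log₂P(x,y):
  X=0: 0.44904, 0.50787
  X=1: 0.49708, 0.46791
  X=2: 0.18836, 0.11459
  X=3: 0.00000, 0.18836
  (cells with P = 0 contribute 0)
Sum of the 8 terms: H(X,Y) = 2.4132 bits

Chain rule check:
  H(X) + H(Y|X) = 1.4725 + 0.9407 = 2.4132 bits
  H(X,Y) = 2.4132 bits
✓ Chain rule verified.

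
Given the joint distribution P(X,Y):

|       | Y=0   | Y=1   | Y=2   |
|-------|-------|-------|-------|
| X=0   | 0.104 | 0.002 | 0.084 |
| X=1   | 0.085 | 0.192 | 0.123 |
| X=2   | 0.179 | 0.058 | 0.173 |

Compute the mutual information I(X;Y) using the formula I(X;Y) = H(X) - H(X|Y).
0.1643 bits

I(X;Y) = H(X) - H(X|Y)

Marginal of X (row sums):
  P(X=0) = 0.104 + 0.002 + 0.084 = 0.190
  P(X=1) = 0.085 + 0.192 + 0.123 = 0.400
  P(X=2) = 0.179 + 0.058 + 0.173 = 0.410
H(X) = -[0.190·log₂(0.190) + 0.400·log₂(0.400) + 0.410·log₂(0.410)]
  = 0.4552 + 0.5288 + 0.5274 = 1.5114 bits

Marginal of Y (column sums):
  P(Y=0) = 0.104 + 0.085 + 0.179 = 0.368
  P(Y=1) = 0.002 + 0.192 + 0.058 = 0.252
  P(Y=2) = 0.084 + 0.123 + 0.173 = 0.380
H(X|Y) = Σ_y P(y)·H(X|Y=y):
  Y=0: P(Y=0) = 0.368, P(X|Y=0) = (13/46, 85/368, 179/368) → H(X|Y=0) = 1.5093
  Y=1: P(Y=1) = 0.252, P(X|Y=1) = (1/126, 16/21, 29/126) → H(X|Y=1) = 0.8421
  Y=2: P(Y=2) = 0.380, P(X|Y=2) = (21/95, 123/380, 173/380) → H(X|Y=2) = 1.5249
H(X|Y) = 0.368·1.5093 + 0.252·0.8421 + 0.380·1.5249 = 1.3471 bits

I(X;Y) = H(X) - H(X|Y) = 1.5114 - 1.3471 = 0.1643 bits

Cross-check via I(X;Y) = H(X) + H(Y) - H(X,Y): computing H(Y) from the column sums and H(X,Y) from the 9 cells in the same way gives H(Y) = 1.5623 bits and H(X,Y) = 2.9094 bits, so
I(X;Y) = 1.5114 + 1.5623 - 2.9094 = 0.1643 bits ✓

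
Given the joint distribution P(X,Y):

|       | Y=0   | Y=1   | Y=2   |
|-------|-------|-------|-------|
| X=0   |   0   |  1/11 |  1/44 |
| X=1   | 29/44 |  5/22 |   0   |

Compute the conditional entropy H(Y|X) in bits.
0.8100 bits

H(Y|X) = H(X,Y) - H(X)

H(X,Y) = -Σ_{x,y} P(x,y) log₂ P(x,y). Per-cell terms -P(x,y)·log₂P(x,y):
  X=0: 0.0000, 0.3145, 0.1241
  X=1: 0.3964, 0.4858, 0.0000
  (cells with P = 0 contribute 0)
Sum of the 6 terms: H(X,Y) = 1.3208 bits

Marginal of X (row sums):
  P(X=0) = 0 + 1/11 + 1/44 = 5/44
  P(X=1) = 29/44 + 5/22 + 0 = 39/44
H(X) = -[(5/44)·log₂(5/44) + (39/44)·log₂(39/44)]
  = 0.3565 + 0.1543 = 0.5108 bits

H(Y|X) = H(X,Y) - H(X) = 1.3208 - 0.5108 = 0.8100 bits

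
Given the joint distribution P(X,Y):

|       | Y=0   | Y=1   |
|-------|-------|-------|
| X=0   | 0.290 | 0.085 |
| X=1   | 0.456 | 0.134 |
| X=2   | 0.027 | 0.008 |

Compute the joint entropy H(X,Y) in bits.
1.9218 bits

H(X,Y) = -Σ_{x,y} P(x,y) log₂ P(x,y). Per-cell terms -P(x,y)·log₂P(x,y):
  X=0: 0.5179, 0.3023
  X=1: 0.5166, 0.3886
  X=2: 0.1407, 0.0557
Sum of the 6 terms: H(X,Y) = 1.9218 bits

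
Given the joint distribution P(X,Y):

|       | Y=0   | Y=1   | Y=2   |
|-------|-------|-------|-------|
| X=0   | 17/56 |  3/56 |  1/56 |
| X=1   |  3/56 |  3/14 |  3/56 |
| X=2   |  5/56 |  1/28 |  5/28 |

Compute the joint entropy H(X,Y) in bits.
2.7074 bits

H(X,Y) = -Σ_{x,y} P(x,y) log₂ P(x,y). Per-cell terms -P(x,y)·log₂P(x,y):
  X=0: 0.52211, 0.22620, 0.10370
  X=1: 0.22620, 0.47623, 0.22620
  X=2: 0.31120, 0.17169, 0.44383
Sum of the 9 terms: H(X,Y) = 2.7074 bits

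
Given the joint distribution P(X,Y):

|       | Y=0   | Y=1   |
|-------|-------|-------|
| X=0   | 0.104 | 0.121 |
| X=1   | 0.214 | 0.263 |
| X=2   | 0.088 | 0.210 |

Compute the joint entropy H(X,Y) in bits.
2.4724 bits

H(X,Y) = -Σ_{x,y} P(x,y) log₂ P(x,y). Per-cell terms -P(x,y)·log₂P(x,y):
  X=0: 0.33960, 0.36868
  X=1: 0.47600, 0.50677
  X=2: 0.30856, 0.47282
Sum of the 6 terms: H(X,Y) = 2.4724 bits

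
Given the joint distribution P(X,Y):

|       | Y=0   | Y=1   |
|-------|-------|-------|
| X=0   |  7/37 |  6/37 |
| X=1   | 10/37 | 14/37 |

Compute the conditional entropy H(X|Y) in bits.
0.9255 bits

H(X|Y) = H(X,Y) - H(Y)

H(X,Y) = -Σ_{x,y} P(x,y) log₂ P(x,y). Per-cell terms -P(x,y)·log₂P(x,y):
  X=0: 0.454451, 0.425593
  X=1: 0.510142, 0.530524
Sum of the 4 terms: H(X,Y) = 1.92071 bits

Marginal of Y (column sums):
  P(Y=0) = 7/37 + 10/37 = 17/37
  P(Y=1) = 6/37 + 14/37 = 20/37
H(Y) = -[(17/37)·log₂(17/37) + (20/37)·log₂(20/37)]
  = 0.515509 + 0.479743 = 0.99525 bits

H(X|Y) = H(X,Y) - H(Y) = 1.92071 - 0.99525 = 0.9255 bits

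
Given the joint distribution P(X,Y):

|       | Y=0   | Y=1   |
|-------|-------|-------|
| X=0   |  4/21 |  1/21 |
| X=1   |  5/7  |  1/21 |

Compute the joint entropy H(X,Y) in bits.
1.2207 bits

H(X,Y) = -Σ_{x,y} P(x,y) log₂ P(x,y). Per-cell terms -P(x,y)·log₂P(x,y):
  X=0: 0.45568, 0.20916
  X=1: 0.34673, 0.20916
Sum of the 4 terms: H(X,Y) = 1.2207 bits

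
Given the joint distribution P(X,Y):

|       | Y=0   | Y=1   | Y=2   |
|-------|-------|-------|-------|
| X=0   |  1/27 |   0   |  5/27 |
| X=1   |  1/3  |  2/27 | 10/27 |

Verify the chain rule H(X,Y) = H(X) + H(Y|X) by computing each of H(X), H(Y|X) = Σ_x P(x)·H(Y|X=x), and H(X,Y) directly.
H(X) = 0.7642 bits, H(Y|X) = 1.1996 bits, H(X,Y) = 1.9638 bits

Marginal of X (row sums):
  P(X=0) = 1/27 + 0 + 5/27 = 2/9
  P(X=1) = 1/3 + 2/27 + 10/27 = 7/9
H(X) = -[(2/9)·log₂(2/9) + (7/9)·log₂(7/9)]
  = 0.482206 + 0.281999 = 0.7642 bits

H(Y|X) = Σ_x P(x)·H(Y|X=x):
  X=0: P(X=0) = 2/9, P(Y|X=0) = (1/6, 0, 5/6) → H(Y|X=0) = 0.650022
  X=1: P(X=1) = 7/9, P(Y|X=1) = (3/7, 2/21, 10/21) → H(Y|X=1) = 1.356670
H(Y|X) = (2/9)·0.650022 + (7/9)·1.356670 = 1.1996 bits

H(X,Y) = -Σ_{x,y} P(x,y) log₂ P(x,y). Per-cell terms -P(x,y)·log₂P(x,y):
  X=0: 0.176107, 0.000000, 0.450548
  X=1: 0.528321, 0.278140, 0.530726
  (cells with P = 0 contribute 0)
Sum of the 6 terms: H(X,Y) = 1.9638 bits

Chain rule check:
  H(X) + H(Y|X) = 0.7642 + 1.1996 = 1.9638 bits
  H(X,Y) = 1.9638 bits
✓ Chain rule verified.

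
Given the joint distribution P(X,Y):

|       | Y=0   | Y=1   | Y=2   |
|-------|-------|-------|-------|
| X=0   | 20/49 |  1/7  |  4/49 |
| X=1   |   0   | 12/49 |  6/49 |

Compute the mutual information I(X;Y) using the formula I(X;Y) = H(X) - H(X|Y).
0.3823 bits

I(X;Y) = H(X) - H(X|Y)

Marginal of X (row sums):
  P(X=0) = 20/49 + 1/7 + 4/49 = 31/49
  P(X=1) = 0 + 12/49 + 6/49 = 18/49
H(X) = -[(31/49)·log₂(31/49) + (18/49)·log₂(18/49)]
  = 0.4179 + 0.5307 = 0.9486 bits

Marginal of Y (column sums):
  P(Y=0) = 20/49 + 0 = 20/49
  P(Y=1) = 1/7 + 12/49 = 19/49
  P(Y=2) = 4/49 + 6/49 = 10/49
H(X|Y) = Σ_y P(y)·H(X|Y=y):
  Y=0: P(Y=0) = 20/49, P(X|Y=0) = (1, 0) → H(X|Y=0) = 0.0000
  Y=1: P(Y=1) = 19/49, P(X|Y=1) = (7/19, 12/19) → H(X|Y=1) = 0.9495
  Y=2: P(Y=2) = 10/49, P(X|Y=2) = (2/5, 3/5) → H(X|Y=2) = 0.9710
H(X|Y) = (20/49)·0.0000 + (19/49)·0.9495 + (10/49)·0.9710 = 0.5663 bits

I(X;Y) = H(X) - H(X|Y) = 0.9486 - 0.5663 = 0.3823 bits

Cross-check via I(X;Y) = H(X) + H(Y) - H(X,Y): computing H(Y) from the column sums and H(X,Y) from the 6 cells in the same way gives H(Y) = 1.5256 bits and H(X,Y) = 2.0919 bits, so
I(X;Y) = 0.9486 + 1.5256 - 2.0919 = 0.3823 bits ✓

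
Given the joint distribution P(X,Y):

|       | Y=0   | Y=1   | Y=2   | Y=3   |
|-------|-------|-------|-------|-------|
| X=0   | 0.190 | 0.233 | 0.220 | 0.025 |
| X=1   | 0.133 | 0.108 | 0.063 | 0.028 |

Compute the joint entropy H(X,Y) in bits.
2.6881 bits

H(X,Y) = -Σ_{x,y} P(x,y) log₂ P(x,y). Per-cell terms -P(x,y)·log₂P(x,y):
  X=0: 0.4552, 0.4897, 0.4806, 0.1330
  X=1: 0.3871, 0.3468, 0.2513, 0.1444
Sum of the 8 terms: H(X,Y) = 2.6881 bits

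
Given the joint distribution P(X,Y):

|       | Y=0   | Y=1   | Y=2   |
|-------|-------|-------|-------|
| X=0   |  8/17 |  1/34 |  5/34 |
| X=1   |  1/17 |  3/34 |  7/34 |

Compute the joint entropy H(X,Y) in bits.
2.0870 bits

H(X,Y) = -Σ_{x,y} P(x,y) log₂ P(x,y). Per-cell terms -P(x,y)·log₂P(x,y):
  X=0: 0.51175, 0.14963, 0.40670
  X=1: 0.24044, 0.30904, 0.46943
Sum of the 6 terms: H(X,Y) = 2.0870 bits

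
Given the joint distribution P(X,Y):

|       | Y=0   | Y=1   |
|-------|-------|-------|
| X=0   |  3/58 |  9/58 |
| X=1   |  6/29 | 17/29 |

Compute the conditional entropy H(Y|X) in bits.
0.8246 bits

H(Y|X) = H(X,Y) - H(X)

H(X,Y) = -Σ_{x,y} P(x,y) log₂ P(x,y). Per-cell terms -P(x,y)·log₂P(x,y):
  X=0: 0.2210, 0.4171
  X=1: 0.4703, 0.4517
Sum of the 4 terms: H(X,Y) = 1.5601 bits

Marginal of X (row sums):
  P(X=0) = 3/58 + 9/58 = 6/29
  P(X=1) = 6/29 + 17/29 = 23/29
H(X) = -[(6/29)·log₂(6/29) + (23/29)·log₂(23/29)]
  = 0.4703 + 0.2652 = 0.7355 bits

H(Y|X) = H(X,Y) - H(X) = 1.5601 - 0.7355 = 0.8246 bits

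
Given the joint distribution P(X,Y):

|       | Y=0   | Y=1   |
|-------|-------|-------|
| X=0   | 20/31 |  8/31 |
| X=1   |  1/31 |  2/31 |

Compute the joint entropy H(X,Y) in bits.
1.3271 bits

H(X,Y) = -Σ_{x,y} P(x,y) log₂ P(x,y). Per-cell terms -P(x,y)·log₂P(x,y):
  X=0: 0.4079, 0.5043
  X=1: 0.1598, 0.2551
Sum of the 4 terms: H(X,Y) = 1.3271 bits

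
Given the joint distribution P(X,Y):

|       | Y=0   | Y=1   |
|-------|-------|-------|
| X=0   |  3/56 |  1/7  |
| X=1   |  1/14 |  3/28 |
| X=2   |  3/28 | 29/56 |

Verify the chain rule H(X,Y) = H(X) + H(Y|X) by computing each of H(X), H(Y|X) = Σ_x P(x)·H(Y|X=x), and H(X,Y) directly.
H(X) = 1.3288 bits, H(Y|X) = 0.7525 bits, H(X,Y) = 2.0814 bits

Marginal of X (row sums):
  P(X=0) = 3/56 + 1/7 = 11/56
  P(X=1) = 1/14 + 3/28 = 5/28
  P(X=2) = 3/28 + 29/56 = 5/8
H(X) = -[(11/56)·log₂(11/56) + (5/28)·log₂(5/28) + (5/8)·log₂(5/8)]
  = 0.46120 + 0.44383 + 0.42379 = 1.3288 bits

H(Y|X) = Σ_x P(x)·H(Y|X=x):
  X=0: P(X=0) = 11/56, P(Y|X=0) = (3/11, 8/11) → H(Y|X=0) = 0.84535
  X=1: P(X=1) = 5/28, P(Y|X=1) = (2/5, 3/5) → H(Y|X=1) = 0.97095
  X=2: P(X=2) = 5/8, P(Y|X=2) = (6/35, 29/35) → H(Y|X=2) = 0.66096
H(Y|X) = (11/56)·0.84535 + (5/28)·0.97095 + (5/8)·0.66096 = 0.7525 bits

H(X,Y) = -Σ_{x,y} P(x,y) log₂ P(x,y). Per-cell terms -P(x,y)·log₂P(x,y):
  X=0: 0.22620, 0.40105
  X=1: 0.27195, 0.34526
  X=2: 0.34526, 0.49164
Sum of the 6 terms: H(X,Y) = 2.0814 bits

Chain rule check:
  H(X) + H(Y|X) = 1.3288 + 0.7525 = 2.0813 bits
  H(X,Y) = 2.0814 bits
✓ Chain rule verified (Δ = 0.0001 is 4-dp rounding noise: each of the three values was rounded independently).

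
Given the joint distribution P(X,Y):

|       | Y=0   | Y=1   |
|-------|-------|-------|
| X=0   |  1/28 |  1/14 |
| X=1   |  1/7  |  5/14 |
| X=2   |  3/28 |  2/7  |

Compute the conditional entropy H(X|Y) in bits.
1.3737 bits

H(X|Y) = H(X,Y) - H(Y)

H(X,Y) = -Σ_{x,y} P(x,y) log₂ P(x,y). Per-cell terms -P(x,y)·log₂P(x,y):
  X=0: 0.17169, 0.27195
  X=1: 0.40105, 0.53051
  X=2: 0.34526, 0.51639
Sum of the 6 terms: H(X,Y) = 2.23685 bits

Marginal of Y (column sums):
  P(Y=0) = 1/28 + 1/7 + 3/28 = 2/7
  P(Y=1) = 1/14 + 5/14 + 2/7 = 5/7
H(Y) = -[(2/7)·log₂(2/7) + (5/7)·log₂(5/7)]
  = 0.51639 + 0.34673 = 0.86312 bits

H(X|Y) = H(X,Y) - H(Y) = 2.23685 - 0.86312 = 1.3737 bits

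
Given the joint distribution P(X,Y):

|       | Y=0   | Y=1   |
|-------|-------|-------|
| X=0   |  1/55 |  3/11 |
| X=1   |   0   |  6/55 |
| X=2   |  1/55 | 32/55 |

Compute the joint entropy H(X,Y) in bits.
1.5248 bits

H(X,Y) = -Σ_{x,y} P(x,y) log₂ P(x,y). Per-cell terms -P(x,y)·log₂P(x,y):
  X=0: 0.10512, 0.51122
  X=1: 0.00000, 0.34870
  X=2: 0.10512, 0.45461
  (cells with P = 0 contribute 0)
Sum of the 6 terms: H(X,Y) = 1.5248 bits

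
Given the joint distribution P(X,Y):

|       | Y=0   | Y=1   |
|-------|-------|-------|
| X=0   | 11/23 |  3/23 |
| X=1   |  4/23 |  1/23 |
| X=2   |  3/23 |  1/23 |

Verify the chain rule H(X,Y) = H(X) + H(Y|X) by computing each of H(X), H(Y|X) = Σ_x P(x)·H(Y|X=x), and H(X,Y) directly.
H(X) = 1.3534 bits, H(Y|X) = 0.7543 bits, H(X,Y) = 2.1078 bits

Marginal of X (row sums):
  P(X=0) = 11/23 + 3/23 = 14/23
  P(X=1) = 4/23 + 1/23 = 5/23
  P(X=2) = 3/23 + 1/23 = 4/23
H(X) = -[(14/23)·log₂(14/23) + (5/23)·log₂(5/23) + (4/23)·log₂(4/23)]
  = 0.435952 + 0.478616 + 0.438880 = 1.3534 bits

H(Y|X) = Σ_x P(x)·H(Y|X=x):
  X=0: P(X=0) = 14/23, P(Y|X=0) = (11/14, 3/14) → H(Y|X=0) = 0.749595
  X=1: P(X=1) = 5/23, P(Y|X=1) = (4/5, 1/5) → H(Y|X=1) = 0.721928
  X=2: P(X=2) = 4/23, P(Y|X=2) = (3/4, 1/4) → H(Y|X=2) = 0.811278
H(Y|X) = (14/23)·0.749595 + (5/23)·0.721928 + (4/23)·0.811278 = 0.7543 bits

H(X,Y) = -Σ_{x,y} P(x,y) log₂ P(x,y). Per-cell terms -P(x,y)·log₂P(x,y):
  X=0: 0.508932, 0.383296
  X=1: 0.438880, 0.196677
  X=2: 0.383296, 0.196677
Sum of the 6 terms: H(X,Y) = 2.1078 bits

Chain rule check:
  H(X) + H(Y|X) = 1.3534 + 0.7543 = 2.1077 bits
  H(X,Y) = 2.1078 bits
✓ Chain rule verified (Δ = 0.0001 is 4-dp rounding noise: each of the three values was rounded independently).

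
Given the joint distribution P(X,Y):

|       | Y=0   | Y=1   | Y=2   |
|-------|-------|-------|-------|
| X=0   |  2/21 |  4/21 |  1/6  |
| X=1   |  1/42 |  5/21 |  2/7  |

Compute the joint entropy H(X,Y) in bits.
2.3473 bits

H(X,Y) = -Σ_{x,y} P(x,y) log₂ P(x,y). Per-cell terms -P(x,y)·log₂P(x,y):
  X=0: 0.3231, 0.4557, 0.4308
  X=1: 0.1284, 0.4929, 0.5164
Sum of the 6 terms: H(X,Y) = 2.3473 bits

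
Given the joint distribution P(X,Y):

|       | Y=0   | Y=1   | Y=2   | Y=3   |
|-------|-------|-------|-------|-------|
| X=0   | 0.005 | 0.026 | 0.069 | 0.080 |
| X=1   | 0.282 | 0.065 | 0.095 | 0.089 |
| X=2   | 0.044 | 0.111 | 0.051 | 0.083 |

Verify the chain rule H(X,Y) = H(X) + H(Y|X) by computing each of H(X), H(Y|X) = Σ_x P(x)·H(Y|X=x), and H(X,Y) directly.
H(X) = 1.4478 bits, H(Y|X) = 1.7568 bits, H(X,Y) = 3.2046 bits

Marginal of X (row sums):
  P(X=0) = 0.005 + 0.026 + 0.069 + 0.080 = 0.180
  P(X=1) = 0.282 + 0.065 + 0.095 + 0.089 = 0.531
  P(X=2) = 0.044 + 0.111 + 0.051 + 0.083 = 0.289
H(X) = -[0.180·log₂(0.180) + 0.531·log₂(0.531) + 0.289·log₂(0.289)]
  = 0.44531 + 0.48492 + 0.51756 = 1.4478 bits

H(Y|X) = Σ_x P(x)·H(Y|X=x):
  X=0: P(X=0) = 0.180, P(Y|X=0) = (1/36, 13/90, 23/60, 4/9) → H(Y|X=0) = 1.59706
  X=1: P(X=1) = 0.531, P(Y|X=1) = (94/177, 65/531, 95/531, 89/531) → H(Y|X=1) = 1.73188
  X=2: P(X=2) = 0.289, P(Y|X=2) = (44/289, 111/289, 3/17, 83/289) → H(Y|X=2) = 1.90220
H(Y|X) = 0.180·1.59706 + 0.531·1.73188 + 0.289·1.90220 = 1.7568 bits

H(X,Y) = -Σ_{x,y} P(x,y) log₂ P(x,y). Per-cell terms -P(x,y)·log₂P(x,y):
  X=0: 0.03822, 0.13690, 0.26615, 0.29151
  X=1: 0.51500, 0.25632, 0.32261, 0.31061
  X=2: 0.19828, 0.35202, 0.21896, 0.29803
Sum of the 12 terms: H(X,Y) = 3.2046 bits

Chain rule check:
  H(X) + H(Y|X) = 1.4478 + 1.7568 = 3.2046 bits
  H(X,Y) = 3.2046 bits
✓ Chain rule verified.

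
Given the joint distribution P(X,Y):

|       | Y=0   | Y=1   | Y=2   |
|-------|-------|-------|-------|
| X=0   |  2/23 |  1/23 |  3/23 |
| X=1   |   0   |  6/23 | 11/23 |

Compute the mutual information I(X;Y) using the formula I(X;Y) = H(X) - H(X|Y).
0.1917 bits

I(X;Y) = H(X) - H(X|Y)

Marginal of X (row sums):
  P(X=0) = 2/23 + 1/23 + 3/23 = 6/23
  P(X=1) = 0 + 6/23 + 11/23 = 17/23
H(X) = -[(6/23)·log₂(6/23) + (17/23)·log₂(17/23)]
  = 0.505722 + 0.322334 = 0.82806 bits

Marginal of Y (column sums):
  P(Y=0) = 2/23 + 0 = 2/23
  P(Y=1) = 1/23 + 6/23 = 7/23
  P(Y=2) = 3/23 + 11/23 = 14/23
H(X|Y) = Σ_y P(y)·H(X|Y=y):
  Y=0: P(Y=0) = 2/23, P(X|Y=0) = (1, 0) → H(X|Y=0) = 0.000000
  Y=1: P(Y=1) = 7/23, P(X|Y=1) = (1/7, 6/7) → H(X|Y=1) = 0.591673
  Y=2: P(Y=2) = 14/23, P(X|Y=2) = (3/14, 11/14) → H(X|Y=2) = 0.749595
H(X|Y) = (2/23)·0.000000 + (7/23)·0.591673 + (14/23)·0.749595 = 0.63635 bits

I(X;Y) = H(X) - H(X|Y) = 0.82806 - 0.63635 = 0.1917 bits

Cross-check via I(X;Y) = H(X) + H(Y) - H(X,Y): computing H(Y) from the column sums and H(X,Y) from the 6 cells in the same way gives H(Y) = 1.26467 bits and H(X,Y) = 1.90102 bits, so
I(X;Y) = 0.82806 + 1.26467 - 1.90102 = 0.1917 bits ✓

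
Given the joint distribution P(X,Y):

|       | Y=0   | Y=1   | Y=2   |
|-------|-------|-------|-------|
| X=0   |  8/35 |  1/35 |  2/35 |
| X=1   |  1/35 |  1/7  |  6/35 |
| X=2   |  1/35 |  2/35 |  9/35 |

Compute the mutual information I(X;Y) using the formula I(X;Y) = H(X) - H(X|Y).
0.3536 bits

I(X;Y) = H(X) - H(X|Y)

Marginal of X (row sums):
  P(X=0) = 8/35 + 1/35 + 2/35 = 11/35
  P(X=1) = 1/35 + 1/7 + 6/35 = 12/35
  P(X=2) = 1/35 + 2/35 + 9/35 = 12/35
H(X) = -[(11/35)·log₂(11/35) + (12/35)·log₂(12/35) + (12/35)·log₂(12/35)]
  = 0.5248 + 0.5295 + 0.5295 = 1.5838 bits

Marginal of Y (column sums):
  P(Y=0) = 8/35 + 1/35 + 1/35 = 2/7
  P(Y=1) = 1/35 + 1/7 + 2/35 = 8/35
  P(Y=2) = 2/35 + 6/35 + 9/35 = 17/35
H(X|Y) = Σ_y P(y)·H(X|Y=y):
  Y=0: P(Y=0) = 2/7, P(X|Y=0) = (4/5, 1/10, 1/10) → H(X|Y=0) = 0.9219
  Y=1: P(Y=1) = 8/35, P(X|Y=1) = (1/8, 5/8, 1/4) → H(X|Y=1) = 1.2988
  Y=2: P(Y=2) = 17/35, P(X|Y=2) = (2/17, 6/17, 9/17) → H(X|Y=2) = 1.3793
H(X|Y) = (2/7)·0.9219 + (8/35)·1.2988 + (17/35)·1.3793 = 1.2302 bits

I(X;Y) = H(X) - H(X|Y) = 1.5838 - 1.2302 = 0.3536 bits

Cross-check via I(X;Y) = H(X) + H(Y) - H(X,Y): computing H(Y) from the column sums and H(X,Y) from the 9 cells in the same way gives H(Y) = 1.5091 bits and H(X,Y) = 2.7393 bits, so
I(X;Y) = 1.5838 + 1.5091 - 2.7393 = 0.3536 bits ✓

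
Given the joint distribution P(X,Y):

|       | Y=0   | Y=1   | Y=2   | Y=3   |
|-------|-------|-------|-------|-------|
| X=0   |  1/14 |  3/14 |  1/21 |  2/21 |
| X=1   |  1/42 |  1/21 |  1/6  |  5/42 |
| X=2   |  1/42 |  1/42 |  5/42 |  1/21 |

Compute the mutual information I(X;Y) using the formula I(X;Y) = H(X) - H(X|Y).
0.2013 bits

I(X;Y) = H(X) - H(X|Y)

Marginal of X (row sums):
  P(X=0) = 1/14 + 3/14 + 1/21 + 2/21 = 3/7
  P(X=1) = 1/42 + 1/21 + 1/6 + 5/42 = 5/14
  P(X=2) = 1/42 + 1/42 + 5/42 + 1/21 = 3/14
H(X) = -[(3/7)·log₂(3/7) + (5/14)·log₂(5/14) + (3/14)·log₂(3/14)]
  = 0.5239 + 0.5305 + 0.4762 = 1.5306 bits

Marginal of Y (column sums):
  P(Y=0) = 1/14 + 1/42 + 1/42 = 5/42
  P(Y=1) = 3/14 + 1/21 + 1/42 = 2/7
  P(Y=2) = 1/21 + 1/6 + 5/42 = 1/3
  P(Y=3) = 2/21 + 5/42 + 1/21 = 11/42
H(X|Y) = Σ_y P(y)·H(X|Y=y):
  Y=0: P(Y=0) = 5/42, P(X|Y=0) = (3/5, 1/5, 1/5) → H(X|Y=0) = 1.3710
  Y=1: P(Y=1) = 2/7, P(X|Y=1) = (3/4, 1/6, 1/12) → H(X|Y=1) = 1.0409
  Y=2: P(Y=2) = 1/3, P(X|Y=2) = (1/7, 1/2, 5/14) → H(X|Y=2) = 1.4316
  Y=3: P(Y=3) = 11/42, P(X|Y=3) = (4/11, 5/11, 2/11) → H(X|Y=3) = 1.4949
H(X|Y) = (5/42)·1.3710 + (2/7)·1.0409 + (1/3)·1.4316 + (11/42)·1.4949 = 1.3293 bits

I(X;Y) = H(X) - H(X|Y) = 1.5306 - 1.3293 = 0.2013 bits

Cross-check via I(X;Y) = H(X) + H(Y) - H(X,Y): computing H(Y) from the column sums and H(X,Y) from the 12 cells in the same way gives H(Y) = 1.9165 bits and H(X,Y) = 3.2458 bits, so
I(X;Y) = 1.5306 + 1.9165 - 3.2458 = 0.2013 bits ✓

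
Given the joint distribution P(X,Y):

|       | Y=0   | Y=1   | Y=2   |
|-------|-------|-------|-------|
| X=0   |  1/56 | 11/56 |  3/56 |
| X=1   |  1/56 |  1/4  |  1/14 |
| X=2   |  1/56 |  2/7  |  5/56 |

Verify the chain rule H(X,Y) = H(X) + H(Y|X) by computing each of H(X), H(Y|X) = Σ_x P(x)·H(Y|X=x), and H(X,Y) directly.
H(X) = 1.5677 bits, H(Y|X) = 1.0304 bits, H(X,Y) = 2.5980 bits

Marginal of X (row sums):
  P(X=0) = 1/56 + 11/56 + 3/56 = 15/56
  P(X=1) = 1/56 + 1/4 + 1/14 = 19/56
  P(X=2) = 1/56 + 2/7 + 5/56 = 11/28
H(X) = -[(15/56)·log₂(15/56) + (19/56)·log₂(19/56) + (11/28)·log₂(11/28)]
  = 0.50905 + 0.52909 + 0.52954 = 1.5677 bits

H(Y|X) = Σ_x P(x)·H(Y|X=x):
  X=0: P(X=0) = 15/56, P(Y|X=0) = (1/15, 11/15, 1/5) → H(Y|X=0) = 1.05298
  X=1: P(X=1) = 19/56, P(Y|X=1) = (1/19, 14/19, 4/19) → H(Y|X=1) = 1.02146
  X=2: P(X=2) = 11/28, P(Y|X=2) = (1/22, 8/11, 5/22) → H(Y|X=2) = 1.02263
H(Y|X) = (15/56)·1.05298 + (19/56)·1.02146 + (11/28)·1.02263 = 1.0304 bits

H(X,Y) = -Σ_{x,y} P(x,y) log₂ P(x,y). Per-cell terms -P(x,y)·log₂P(x,y):
  X=0: 0.10370, 0.46120, 0.22620
  X=1: 0.10370, 0.50000, 0.27195
  X=2: 0.10370, 0.51639, 0.31120
Sum of the 9 terms: H(X,Y) = 2.5980 bits

Chain rule check:
  H(X) + H(Y|X) = 1.5677 + 1.0304 = 2.5981 bits
  H(X,Y) = 2.5980 bits
✓ Chain rule verified (Δ = 0.0001 is 4-dp rounding noise: each of the three values was rounded independently).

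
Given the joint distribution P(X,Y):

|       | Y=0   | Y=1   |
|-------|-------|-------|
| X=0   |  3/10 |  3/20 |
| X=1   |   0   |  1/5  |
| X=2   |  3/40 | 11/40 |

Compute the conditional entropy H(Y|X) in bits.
0.6756 bits

H(Y|X) = H(X,Y) - H(X)

H(X,Y) = -Σ_{x,y} P(x,y) log₂ P(x,y). Per-cell terms -P(x,y)·log₂P(x,y):
  X=0: 0.5211, 0.4105
  X=1: 0.0000, 0.4644
  X=2: 0.2803, 0.5122
  (cells with P = 0 contribute 0)
Sum of the 6 terms: H(X,Y) = 2.1885 bits

Marginal of X (row sums):
  P(X=0) = 3/10 + 3/20 = 9/20
  P(X=1) = 0 + 1/5 = 1/5
  P(X=2) = 3/40 + 11/40 = 7/20
H(X) = -[(9/20)·log₂(9/20) + (1/5)·log₂(1/5) + (7/20)·log₂(7/20)]
  = 0.5184 + 0.4644 + 0.5301 = 1.5129 bits

H(Y|X) = H(X,Y) - H(X) = 2.1885 - 1.5129 = 0.6756 bits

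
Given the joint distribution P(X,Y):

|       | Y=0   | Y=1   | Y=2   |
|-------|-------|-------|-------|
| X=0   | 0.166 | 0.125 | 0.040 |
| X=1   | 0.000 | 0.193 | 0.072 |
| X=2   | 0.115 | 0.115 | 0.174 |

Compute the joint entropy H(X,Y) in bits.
2.8788 bits

H(X,Y) = -Σ_{x,y} P(x,y) log₂ P(x,y). Per-cell terms -P(x,y)·log₂P(x,y):
  X=0: 0.43006, 0.37500, 0.18575
  X=1: 0.00000, 0.45805, 0.27330
  X=2: 0.35883, 0.35883, 0.43897
  (cells with P = 0 contribute 0)
Sum of the 9 terms: H(X,Y) = 2.8788 bits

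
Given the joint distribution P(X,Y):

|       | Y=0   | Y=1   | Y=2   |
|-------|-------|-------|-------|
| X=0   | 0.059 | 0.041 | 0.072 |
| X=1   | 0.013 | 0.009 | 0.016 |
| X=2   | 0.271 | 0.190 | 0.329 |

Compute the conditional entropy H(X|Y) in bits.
0.8847 bits

H(X|Y) = H(X,Y) - H(Y)

H(X,Y) = -Σ_{x,y} P(x,y) log₂ P(x,y). Per-cell terms -P(x,y)·log₂P(x,y):
  X=0: 0.24090533, 0.18893752, 0.27330187
  X=1: 0.08144948, 0.06116273, 0.09545255
  X=2: 0.51046515, 0.45522645, 0.52766353
Sum of the 9 terms: H(X,Y) = 2.4345646 bits

Marginal of Y (column sums):
  P(Y=0) = 0.059 + 0.013 + 0.271 = 0.343
  P(Y=1) = 0.041 + 0.009 + 0.190 = 0.240
  P(Y=2) = 0.072 + 0.016 + 0.329 = 0.417
H(Y) = -[0.343·log₂(0.343) + 0.240·log₂(0.240) + 0.417·log₂(0.417)]
  = 0.52949579 + 0.49413449 + 0.52620426 = 1.5498345 bits

H(X|Y) = H(X,Y) - H(Y) = 2.4345646 - 1.5498345 = 0.8847 bits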